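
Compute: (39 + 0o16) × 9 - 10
Convert 0o16 (octal) → 1×8 + 6 = 14 (decimal)
Expression in decimal: (39 + 14) × 9 - 10
Parentheses first: 39 + 14 = 53
Multiply: 53 × 9 = 477
Subtract: 477 - 10 = 467
467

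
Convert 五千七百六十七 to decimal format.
Convert 五千七百六十七 (Chinese numeral) → 5×1000 + 7×100 + 6×10 + 7 = 5767 (decimal)
5767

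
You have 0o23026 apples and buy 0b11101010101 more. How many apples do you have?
Convert 0o23026 (octal) → 2×4096 + 3×512 + 2×8 + 6 = 9750 (decimal)
Convert 0b11101010101 (binary) → 1024 + 512 + 256 + 64 + 16 + 4 + 1 = 1877 (decimal)
Compute 9750 + 1877 = 11627
11627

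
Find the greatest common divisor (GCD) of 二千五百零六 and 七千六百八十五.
Convert 二千五百零六 (Chinese numeral) → 2×1000 + 5×100 + 6 = 2506 (decimal)
Convert 七千六百八十五 (Chinese numeral) → 7×1000 + 6×100 + 8×10 + 5 = 7685 (decimal)
Compute gcd(2506, 7685) = 1
1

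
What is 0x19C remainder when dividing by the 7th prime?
Convert 0x19C (hexadecimal) → 1×256 + 9×16 + 12 = 412 (decimal)
Convert the 7th prime (prime index) → 17 (decimal)
Compute 412 mod 17 = 4
4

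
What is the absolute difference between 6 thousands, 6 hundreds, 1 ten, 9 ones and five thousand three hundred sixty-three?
Convert 6 thousands, 6 hundreds, 1 ten, 9 ones (place-value notation) → 6×1000 + 6×100 + 1×10 + 9 = 6619 (decimal)
Convert five thousand three hundred sixty-three (English words) → 5×1000 + 3×100 + 63 = 5363 (decimal)
Compute |6619 - 5363| = 1256
1256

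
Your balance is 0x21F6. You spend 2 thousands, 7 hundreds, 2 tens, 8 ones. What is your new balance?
Convert 0x21F6 (hexadecimal) → 2×4096 + 1×256 + 15×16 + 6 = 8694 (decimal)
Convert 2 thousands, 7 hundreds, 2 tens, 8 ones (place-value notation) → 2×1000 + 7×100 + 2×10 + 8 = 2728 (decimal)
Compute 8694 - 2728 = 5966
5966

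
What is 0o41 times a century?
Convert 0o41 (octal) → 4×8 + 1 = 33 (decimal)
Convert a century (colloquial) → 100 (decimal)
Compute 33 × 100 = 3300
3300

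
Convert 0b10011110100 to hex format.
Convert 0b10011110100 (binary) → 1024 + 128 + 64 + 32 + 16 + 4 = 1268 (decimal)
Convert 1268 (decimal) → 1268 = 4×256 + 15×16 + 4 → 0x4F4 (hexadecimal)
0x4F4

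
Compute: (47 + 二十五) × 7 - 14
Convert 二十五 (Chinese numeral) → 2×10 + 5 = 25 (decimal)
Expression in decimal: (47 + 25) × 7 - 14
Parentheses first: 47 + 25 = 72
Multiply: 72 × 7 = 504
Subtract: 504 - 14 = 490
490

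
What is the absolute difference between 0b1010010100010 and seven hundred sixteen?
Convert 0b1010010100010 (binary) → 4096 + 1024 + 128 + 32 + 2 = 5282 (decimal)
Convert seven hundred sixteen (English words) → 7×100 + 16 = 716 (decimal)
Compute |5282 - 716| = 4566
4566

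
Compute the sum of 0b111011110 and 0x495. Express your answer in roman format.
Convert 0b111011110 (binary) → 256 + 128 + 64 + 16 + 8 + 4 + 2 = 478 (decimal)
Convert 0x495 (hexadecimal) → 4×256 + 9×16 + 5 = 1173 (decimal)
Compute 478 + 1173 = 1651
Convert 1651 (decimal) → 1651 = 1000 + 500 + 100 + 50 + 1 → MDCLI (Roman numeral)
MDCLI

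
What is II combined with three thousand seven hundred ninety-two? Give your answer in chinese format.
Convert II (Roman numeral) → 1 + 1 = 2 (decimal)
Convert three thousand seven hundred ninety-two (English words) → 3×1000 + 7×100 + 92 = 3792 (decimal)
Compute 2 + 3792 = 3794
Convert 3794 (decimal) → 3794 = 3×1000 + 7×100 + 9×10 + 4 → 三千七百九十四 (Chinese numeral)
三千七百九十四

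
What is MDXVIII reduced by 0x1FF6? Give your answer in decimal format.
Convert MDXVIII (Roman numeral) → 1000 + 500 + 10 + 5 + 1 + 1 + 1 = 1518 (decimal)
Convert 0x1FF6 (hexadecimal) → 1×4096 + 15×256 + 15×16 + 6 = 8182 (decimal)
Compute 1518 - 8182 = -6664
-6664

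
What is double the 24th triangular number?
The 24th triangular number = 24×25/2 = 300
Compute 300 × 2 = 600
600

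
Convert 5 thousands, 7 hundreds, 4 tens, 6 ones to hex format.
Convert 5 thousands, 7 hundreds, 4 tens, 6 ones (place-value notation) → 5×1000 + 7×100 + 4×10 + 6 = 5746 (decimal)
Convert 5746 (decimal) → 5746 = 1×4096 + 6×256 + 7×16 + 2 → 0x1672 (hexadecimal)
0x1672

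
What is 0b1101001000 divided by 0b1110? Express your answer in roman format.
Convert 0b1101001000 (binary) → 512 + 256 + 64 + 8 = 840 (decimal)
Convert 0b1110 (binary) → 8 + 4 + 2 = 14 (decimal)
Compute 840 ÷ 14 = 60
Convert 60 (decimal) → 60 = 50 + 10 → LX (Roman numeral)
LX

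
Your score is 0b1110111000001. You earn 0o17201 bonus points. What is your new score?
Convert 0b1110111000001 (binary) → 4096 + 2048 + 1024 + 256 + 128 + 64 + 1 = 7617 (decimal)
Convert 0o17201 (octal) → 1×4096 + 7×512 + 2×64 + 1 = 7809 (decimal)
Compute 7617 + 7809 = 15426
15426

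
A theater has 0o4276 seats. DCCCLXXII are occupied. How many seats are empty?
Convert 0o4276 (octal) → 4×512 + 2×64 + 7×8 + 6 = 2238 (decimal)
Convert DCCCLXXII (Roman numeral) → 500 + 100 + 100 + 100 + 50 + 10 + 10 + 1 + 1 = 872 (decimal)
Compute 2238 - 872 = 1366
1366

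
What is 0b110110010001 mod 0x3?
Convert 0b110110010001 (binary) → 2048 + 1024 + 256 + 128 + 16 + 1 = 3473 (decimal)
Convert 0x3 (hexadecimal) → 3 (decimal)
Compute 3473 mod 3 = 2
2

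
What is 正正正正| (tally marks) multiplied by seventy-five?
Convert 正正正正| (tally marks) → 5 + 5 + 5 + 5 + 1 = 21 (decimal)
Convert seventy-five (English words) → 75 (decimal)
Compute 21 × 75 = 1575
1575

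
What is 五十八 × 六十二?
Convert 五十八 (Chinese numeral) → 5×10 + 8 = 58 (decimal)
Convert 六十二 (Chinese numeral) → 6×10 + 2 = 62 (decimal)
Compute 58 × 62 = 3596
3596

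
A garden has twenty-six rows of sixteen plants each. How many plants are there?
Convert sixteen (English words) → 16 (decimal)
Convert twenty-six (English words) → 26 (decimal)
Compute 16 × 26 = 416
416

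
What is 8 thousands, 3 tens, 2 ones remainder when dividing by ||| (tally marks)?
Convert 8 thousands, 3 tens, 2 ones (place-value notation) → 8×1000 + 3×10 + 2 = 8032 (decimal)
Convert ||| (tally marks) → 3 (decimal)
Compute 8032 mod 3 = 1
1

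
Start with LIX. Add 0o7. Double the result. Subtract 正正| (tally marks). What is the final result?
Convert LIX (Roman numeral) → 50 + 9 = 59 (decimal)
Start: 59
Convert 0o7 (octal) → 7 (decimal)
59 + 7 = 66
66 × 2 = 132
Convert 正正| (tally marks) → 5 + 5 + 1 = 11 (decimal)
132 - 11 = 121
121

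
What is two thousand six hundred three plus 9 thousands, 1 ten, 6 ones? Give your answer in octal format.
Convert two thousand six hundred three (English words) → 2×1000 + 6×100 + 3 = 2603 (decimal)
Convert 9 thousands, 1 ten, 6 ones (place-value notation) → 9×1000 + 1×10 + 6 = 9016 (decimal)
Compute 2603 + 9016 = 11619
Convert 11619 (decimal) → 11619 = 2×4096 + 6×512 + 5×64 + 4×8 + 3 → 0o26543 (octal)
0o26543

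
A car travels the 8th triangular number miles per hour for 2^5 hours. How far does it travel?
Convert the 8th triangular number (triangular index) → 8×9/2 = 36 (decimal)
Convert 2^5 (power) → 32 (decimal)
Compute 36 × 32 = 1152
1152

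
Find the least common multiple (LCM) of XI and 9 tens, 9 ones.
Convert XI (Roman numeral) → 10 + 1 = 11 (decimal)
Convert 9 tens, 9 ones (place-value notation) → 9×10 + 9 = 99 (decimal)
Compute lcm(11, 99) = 99
99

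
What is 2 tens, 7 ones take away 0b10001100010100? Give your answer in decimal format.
Convert 2 tens, 7 ones (place-value notation) → 2×10 + 7 = 27 (decimal)
Convert 0b10001100010100 (binary) → 8192 + 512 + 256 + 16 + 4 = 8980 (decimal)
Compute 27 - 8980 = -8953
-8953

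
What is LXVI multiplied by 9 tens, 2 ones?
Convert LXVI (Roman numeral) → 50 + 10 + 5 + 1 = 66 (decimal)
Convert 9 tens, 2 ones (place-value notation) → 9×10 + 2 = 92 (decimal)
Compute 66 × 92 = 6072
6072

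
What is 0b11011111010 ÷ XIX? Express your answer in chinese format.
Convert 0b11011111010 (binary) → 1024 + 512 + 128 + 64 + 32 + 16 + 8 + 2 = 1786 (decimal)
Convert XIX (Roman numeral) → 10 + 9 = 19 (decimal)
Compute 1786 ÷ 19 = 94
Convert 94 (decimal) → 94 = 9×10 + 4 → 九十四 (Chinese numeral)
九十四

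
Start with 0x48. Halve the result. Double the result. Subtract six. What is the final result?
Convert 0x48 (hexadecimal) → 4×16 + 8 = 72 (decimal)
Start: 72
72 ÷ 2 = 36
36 × 2 = 72
Convert six (English words) → 6 (decimal)
72 - 6 = 66
66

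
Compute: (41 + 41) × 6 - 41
Parentheses first: 41 + 41 = 82
Multiply: 82 × 6 = 492
Subtract: 492 - 41 = 451
451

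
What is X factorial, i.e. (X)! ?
Convert X (Roman numeral) → 10 (decimal)
Compute 10! = 3628800
3628800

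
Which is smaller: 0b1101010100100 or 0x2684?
Convert 0b1101010100100 (binary) → 4096 + 2048 + 512 + 128 + 32 + 4 = 6820 (decimal)
Convert 0x2684 (hexadecimal) → 2×4096 + 6×256 + 8×16 + 4 = 9860 (decimal)
Compare 6820 vs 9860: smaller = 6820
6820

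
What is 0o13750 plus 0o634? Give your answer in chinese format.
Convert 0o13750 (octal) → 1×4096 + 3×512 + 7×64 + 5×8 = 6120 (decimal)
Convert 0o634 (octal) → 6×64 + 3×8 + 4 = 412 (decimal)
Compute 6120 + 412 = 6532
Convert 6532 (decimal) → 6532 = 6×1000 + 5×100 + 3×10 + 2 → 六千五百三十二 (Chinese numeral)
六千五百三十二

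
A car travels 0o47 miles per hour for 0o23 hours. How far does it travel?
Convert 0o47 (octal) → 4×8 + 7 = 39 (decimal)
Convert 0o23 (octal) → 2×8 + 3 = 19 (decimal)
Compute 39 × 19 = 741
741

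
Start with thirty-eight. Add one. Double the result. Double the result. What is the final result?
Convert thirty-eight (English words) → 38 (decimal)
Start: 38
Convert one (English words) → 1 (decimal)
38 + 1 = 39
39 × 2 = 78
78 × 2 = 156
156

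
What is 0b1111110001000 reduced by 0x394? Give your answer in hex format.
Convert 0b1111110001000 (binary) → 4096 + 2048 + 1024 + 512 + 256 + 128 + 8 = 8072 (decimal)
Convert 0x394 (hexadecimal) → 3×256 + 9×16 + 4 = 916 (decimal)
Compute 8072 - 916 = 7156
Convert 7156 (decimal) → 7156 = 1×4096 + 11×256 + 15×16 + 4 → 0x1BF4 (hexadecimal)
0x1BF4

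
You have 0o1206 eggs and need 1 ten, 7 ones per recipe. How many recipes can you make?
Convert 0o1206 (octal) → 1×512 + 2×64 + 6 = 646 (decimal)
Convert 1 ten, 7 ones (place-value notation) → 1×10 + 7 = 17 (decimal)
Compute 646 ÷ 17 = 38
38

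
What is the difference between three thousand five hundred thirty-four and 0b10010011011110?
Convert three thousand five hundred thirty-four (English words) → 3×1000 + 5×100 + 34 = 3534 (decimal)
Convert 0b10010011011110 (binary) → 8192 + 1024 + 128 + 64 + 16 + 8 + 4 + 2 = 9438 (decimal)
Difference: |3534 - 9438| = 5904
5904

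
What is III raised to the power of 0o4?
Convert III (Roman numeral) → 1 + 1 + 1 = 3 (decimal)
Convert 0o4 (octal) → 4 (decimal)
Compute 3 ^ 4 = 81
81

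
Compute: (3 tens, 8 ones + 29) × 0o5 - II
Convert 3 tens, 8 ones (place-value notation) → 3×10 + 8 = 38 (decimal)
Convert 0o5 (octal) → 5 (decimal)
Convert II (Roman numeral) → 1 + 1 = 2 (decimal)
Expression in decimal: (38 + 29) × 5 - 2
Parentheses first: 38 + 29 = 67
Multiply: 67 × 5 = 335
Subtract: 335 - 2 = 333
333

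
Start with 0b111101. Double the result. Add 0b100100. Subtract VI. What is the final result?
Convert 0b111101 (binary) → 32 + 16 + 8 + 4 + 1 = 61 (decimal)
Start: 61
61 × 2 = 122
Convert 0b100100 (binary) → 32 + 4 = 36 (decimal)
122 + 36 = 158
Convert VI (Roman numeral) → 5 + 1 = 6 (decimal)
158 - 6 = 152
152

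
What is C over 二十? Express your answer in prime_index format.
Convert C (Roman numeral) → 100 (decimal)
Convert 二十 (Chinese numeral) → 2×10 = 20 (decimal)
Compute 100 ÷ 20 = 5
Convert 5 (decimal) → the 3rd prime (prime index)
the 3rd prime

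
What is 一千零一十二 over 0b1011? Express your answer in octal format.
Convert 一千零一十二 (Chinese numeral) → 1×1000 + 1×10 + 2 = 1012 (decimal)
Convert 0b1011 (binary) → 8 + 2 + 1 = 11 (decimal)
Compute 1012 ÷ 11 = 92
Convert 92 (decimal) → 92 = 1×64 + 3×8 + 4 → 0o134 (octal)
0o134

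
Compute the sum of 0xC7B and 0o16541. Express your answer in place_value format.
Convert 0xC7B (hexadecimal) → 12×256 + 7×16 + 11 = 3195 (decimal)
Convert 0o16541 (octal) → 1×4096 + 6×512 + 5×64 + 4×8 + 1 = 7521 (decimal)
Compute 3195 + 7521 = 10716
Convert 10716 (decimal) → 10716 = 10×1000 + 7×100 + 1×10 + 6 → 10 thousands, 7 hundreds, 1 ten, 6 ones (place-value notation)
10 thousands, 7 hundreds, 1 ten, 6 ones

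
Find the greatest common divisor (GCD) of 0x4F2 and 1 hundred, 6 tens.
Convert 0x4F2 (hexadecimal) → 4×256 + 15×16 + 2 = 1266 (decimal)
Convert 1 hundred, 6 tens (place-value notation) → 1×100 + 6×10 = 160 (decimal)
Compute gcd(1266, 160) = 2
2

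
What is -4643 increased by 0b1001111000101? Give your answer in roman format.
Convert 0b1001111000101 (binary) → 4096 + 512 + 256 + 128 + 64 + 4 + 1 = 5061 (decimal)
Compute -4643 + 5061 = 418
Convert 418 (decimal) → 418 = 400 + 10 + 5 + 1 + 1 + 1 → CDXVIII (Roman numeral)
CDXVIII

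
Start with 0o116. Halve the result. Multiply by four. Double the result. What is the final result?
Convert 0o116 (octal) → 1×64 + 1×8 + 6 = 78 (decimal)
Start: 78
78 ÷ 2 = 39
Convert four (English words) → 4 (decimal)
39 × 4 = 156
156 × 2 = 312
312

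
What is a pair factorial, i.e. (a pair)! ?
Convert a pair (colloquial) → 2 (decimal)
Compute 2! = 2
2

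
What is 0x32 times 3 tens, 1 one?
Convert 0x32 (hexadecimal) → 3×16 + 2 = 50 (decimal)
Convert 3 tens, 1 one (place-value notation) → 3×10 + 1 = 31 (decimal)
Compute 50 × 31 = 1550
1550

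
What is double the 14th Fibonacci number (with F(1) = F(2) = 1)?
The 14th Fibonacci number (with F(1) = F(2) = 1): 1, 1, 2, 3, 5, 8, 13, 21, 34, 55, 89, 144, 233, 377 → 377
Compute 377 × 2 = 754
754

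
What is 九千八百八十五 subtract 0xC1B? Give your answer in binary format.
Convert 九千八百八十五 (Chinese numeral) → 9×1000 + 8×100 + 8×10 + 5 = 9885 (decimal)
Convert 0xC1B (hexadecimal) → 12×256 + 1×16 + 11 = 3099 (decimal)
Compute 9885 - 3099 = 6786
Convert 6786 (decimal) → 6786 = 4096 + 2048 + 512 + 128 + 2 → 0b1101010000010 (binary)
0b1101010000010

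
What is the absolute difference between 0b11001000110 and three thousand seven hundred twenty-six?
Convert 0b11001000110 (binary) → 1024 + 512 + 64 + 4 + 2 = 1606 (decimal)
Convert three thousand seven hundred twenty-six (English words) → 3×1000 + 7×100 + 26 = 3726 (decimal)
Compute |1606 - 3726| = 2120
2120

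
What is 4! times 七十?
Convert 4! (factorial) → 24 (decimal)
Convert 七十 (Chinese numeral) → 7×10 = 70 (decimal)
Compute 24 × 70 = 1680
1680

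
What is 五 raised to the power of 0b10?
Convert 五 (Chinese numeral) → 5 (decimal)
Convert 0b10 (binary) → 2 (decimal)
Compute 5 ^ 2 = 25
25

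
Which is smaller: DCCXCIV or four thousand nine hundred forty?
Convert DCCXCIV (Roman numeral) → 500 + 100 + 100 + 90 + 4 = 794 (decimal)
Convert four thousand nine hundred forty (English words) → 4×1000 + 9×100 + 40 = 4940 (decimal)
Compare 794 vs 4940: smaller = 794
794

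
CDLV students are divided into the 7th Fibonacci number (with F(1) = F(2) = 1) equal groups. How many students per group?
Convert CDLV (Roman numeral) → 400 + 50 + 5 = 455 (decimal)
Convert the 7th Fibonacci number (with F(1) = F(2) = 1) (Fibonacci index) → 1, 1, 2, 3, 5, 8, 13 → 13 (decimal)
Compute 455 ÷ 13 = 35
35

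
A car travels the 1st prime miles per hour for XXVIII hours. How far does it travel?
Convert the 1st prime (prime index) → 2 (decimal)
Convert XXVIII (Roman numeral) → 10 + 10 + 5 + 1 + 1 + 1 = 28 (decimal)
Compute 2 × 28 = 56
56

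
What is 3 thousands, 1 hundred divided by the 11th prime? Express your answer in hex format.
Convert 3 thousands, 1 hundred (place-value notation) → 3×1000 + 1×100 = 3100 (decimal)
Convert the 11th prime (prime index) → 31 (decimal)
Compute 3100 ÷ 31 = 100
Convert 100 (decimal) → 100 = 6×16 + 4 → 0x64 (hexadecimal)
0x64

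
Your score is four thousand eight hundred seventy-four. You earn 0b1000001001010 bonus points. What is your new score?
Convert four thousand eight hundred seventy-four (English words) → 4×1000 + 8×100 + 74 = 4874 (decimal)
Convert 0b1000001001010 (binary) → 4096 + 64 + 8 + 2 = 4170 (decimal)
Compute 4874 + 4170 = 9044
9044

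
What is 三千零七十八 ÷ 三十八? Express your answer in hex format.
Convert 三千零七十八 (Chinese numeral) → 3×1000 + 7×10 + 8 = 3078 (decimal)
Convert 三十八 (Chinese numeral) → 3×10 + 8 = 38 (decimal)
Compute 3078 ÷ 38 = 81
Convert 81 (decimal) → 81 = 5×16 + 1 → 0x51 (hexadecimal)
0x51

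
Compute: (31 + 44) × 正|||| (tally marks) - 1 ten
Convert 正|||| (tally marks) → 5 + 4 = 9 (decimal)
Convert 1 ten (place-value notation) → 1×10 = 10 (decimal)
Expression in decimal: (31 + 44) × 9 - 10
Parentheses first: 31 + 44 = 75
Multiply: 75 × 9 = 675
Subtract: 675 - 10 = 665
665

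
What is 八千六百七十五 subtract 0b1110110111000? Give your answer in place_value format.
Convert 八千六百七十五 (Chinese numeral) → 8×1000 + 6×100 + 7×10 + 5 = 8675 (decimal)
Convert 0b1110110111000 (binary) → 4096 + 2048 + 1024 + 256 + 128 + 32 + 16 + 8 = 7608 (decimal)
Compute 8675 - 7608 = 1067
Convert 1067 (decimal) → 1067 = 1×1000 + 6×10 + 7 → 1 thousand, 6 tens, 7 ones (place-value notation)
1 thousand, 6 tens, 7 ones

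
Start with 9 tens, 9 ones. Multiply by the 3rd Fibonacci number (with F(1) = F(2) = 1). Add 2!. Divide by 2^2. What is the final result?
Convert 9 tens, 9 ones (place-value notation) → 9×10 + 9 = 99 (decimal)
Start: 99
Convert the 3rd Fibonacci number (with F(1) = F(2) = 1) (Fibonacci index) → 1, 1, 2 → 2 (decimal)
99 × 2 = 198
Convert 2! (factorial) → 2 (decimal)
198 + 2 = 200
Convert 2^2 (power) → 4 (decimal)
200 ÷ 4 = 50
50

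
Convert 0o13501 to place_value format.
Convert 0o13501 (octal) → 1×4096 + 3×512 + 5×64 + 1 = 5953 (decimal)
Convert 5953 (decimal) → 5953 = 5×1000 + 9×100 + 5×10 + 3 → 5 thousands, 9 hundreds, 5 tens, 3 ones (place-value notation)
5 thousands, 9 hundreds, 5 tens, 3 ones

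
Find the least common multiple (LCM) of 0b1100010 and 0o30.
Convert 0b1100010 (binary) → 64 + 32 + 2 = 98 (decimal)
Convert 0o30 (octal) → 3×8 = 24 (decimal)
Compute lcm(98, 24) = 1176
1176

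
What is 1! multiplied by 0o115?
Convert 1! (factorial) → 1 (decimal)
Convert 0o115 (octal) → 1×64 + 1×8 + 5 = 77 (decimal)
Compute 1 × 77 = 77
77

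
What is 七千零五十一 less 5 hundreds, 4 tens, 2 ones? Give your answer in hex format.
Convert 七千零五十一 (Chinese numeral) → 7×1000 + 5×10 + 1 = 7051 (decimal)
Convert 5 hundreds, 4 tens, 2 ones (place-value notation) → 5×100 + 4×10 + 2 = 542 (decimal)
Compute 7051 - 542 = 6509
Convert 6509 (decimal) → 6509 = 1×4096 + 9×256 + 6×16 + 13 → 0x196D (hexadecimal)
0x196D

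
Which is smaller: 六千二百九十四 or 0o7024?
Convert 六千二百九十四 (Chinese numeral) → 6×1000 + 2×100 + 9×10 + 4 = 6294 (decimal)
Convert 0o7024 (octal) → 7×512 + 2×8 + 4 = 3604 (decimal)
Compare 6294 vs 3604: smaller = 3604
3604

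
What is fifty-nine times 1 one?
Convert fifty-nine (English words) → 59 (decimal)
Convert 1 one (place-value notation) → 1 (decimal)
Compute 59 × 1 = 59
59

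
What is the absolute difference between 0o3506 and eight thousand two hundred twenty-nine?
Convert 0o3506 (octal) → 3×512 + 5×64 + 6 = 1862 (decimal)
Convert eight thousand two hundred twenty-nine (English words) → 8×1000 + 2×100 + 29 = 8229 (decimal)
Compute |1862 - 8229| = 6367
6367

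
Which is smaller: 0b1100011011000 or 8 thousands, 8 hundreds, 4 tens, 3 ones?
Convert 0b1100011011000 (binary) → 4096 + 2048 + 128 + 64 + 16 + 8 = 6360 (decimal)
Convert 8 thousands, 8 hundreds, 4 tens, 3 ones (place-value notation) → 8×1000 + 8×100 + 4×10 + 3 = 8843 (decimal)
Compare 6360 vs 8843: smaller = 6360
6360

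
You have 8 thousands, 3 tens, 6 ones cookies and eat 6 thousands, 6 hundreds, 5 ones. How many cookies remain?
Convert 8 thousands, 3 tens, 6 ones (place-value notation) → 8×1000 + 3×10 + 6 = 8036 (decimal)
Convert 6 thousands, 6 hundreds, 5 ones (place-value notation) → 6×1000 + 6×100 + 5 = 6605 (decimal)
Compute 8036 - 6605 = 1431
1431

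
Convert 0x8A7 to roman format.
Convert 0x8A7 (hexadecimal) → 8×256 + 10×16 + 7 = 2215 (decimal)
Convert 2215 (decimal) → 2215 = 1000 + 1000 + 100 + 100 + 10 + 5 → MMCCXV (Roman numeral)
MMCCXV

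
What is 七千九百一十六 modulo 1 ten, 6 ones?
Convert 七千九百一十六 (Chinese numeral) → 7×1000 + 9×100 + 1×10 + 6 = 7916 (decimal)
Convert 1 ten, 6 ones (place-value notation) → 1×10 + 6 = 16 (decimal)
Compute 7916 mod 16 = 12
12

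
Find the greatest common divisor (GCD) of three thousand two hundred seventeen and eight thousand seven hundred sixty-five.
Convert three thousand two hundred seventeen (English words) → 3×1000 + 2×100 + 17 = 3217 (decimal)
Convert eight thousand seven hundred sixty-five (English words) → 8×1000 + 7×100 + 65 = 8765 (decimal)
Compute gcd(3217, 8765) = 1
1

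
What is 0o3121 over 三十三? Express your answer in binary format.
Convert 0o3121 (octal) → 3×512 + 1×64 + 2×8 + 1 = 1617 (decimal)
Convert 三十三 (Chinese numeral) → 3×10 + 3 = 33 (decimal)
Compute 1617 ÷ 33 = 49
Convert 49 (decimal) → 49 = 32 + 16 + 1 → 0b110001 (binary)
0b110001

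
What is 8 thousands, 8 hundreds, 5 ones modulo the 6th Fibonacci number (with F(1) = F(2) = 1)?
Convert 8 thousands, 8 hundreds, 5 ones (place-value notation) → 8×1000 + 8×100 + 5 = 8805 (decimal)
Convert the 6th Fibonacci number (with F(1) = F(2) = 1) (Fibonacci index) → 1, 1, 2, 3, 5, 8 → 8 (decimal)
Compute 8805 mod 8 = 5
5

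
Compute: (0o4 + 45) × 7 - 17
Convert 0o4 (octal) → 4 (decimal)
Expression in decimal: (4 + 45) × 7 - 17
Parentheses first: 4 + 45 = 49
Multiply: 49 × 7 = 343
Subtract: 343 - 17 = 326
326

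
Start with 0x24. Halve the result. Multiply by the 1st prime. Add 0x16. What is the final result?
Convert 0x24 (hexadecimal) → 2×16 + 4 = 36 (decimal)
Start: 36
36 ÷ 2 = 18
Convert the 1st prime (prime index) → 2 (decimal)
18 × 2 = 36
Convert 0x16 (hexadecimal) → 1×16 + 6 = 22 (decimal)
36 + 22 = 58
58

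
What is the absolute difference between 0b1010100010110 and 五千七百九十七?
Convert 0b1010100010110 (binary) → 4096 + 1024 + 256 + 16 + 4 + 2 = 5398 (decimal)
Convert 五千七百九十七 (Chinese numeral) → 5×1000 + 7×100 + 9×10 + 7 = 5797 (decimal)
Compute |5398 - 5797| = 399
399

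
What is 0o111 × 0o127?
Convert 0o111 (octal) → 1×64 + 1×8 + 1 = 73 (decimal)
Convert 0o127 (octal) → 1×64 + 2×8 + 7 = 87 (decimal)
Compute 73 × 87 = 6351
6351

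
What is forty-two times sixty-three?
Convert forty-two (English words) → 42 (decimal)
Convert sixty-three (English words) → 63 (decimal)
Compute 42 × 63 = 2646
2646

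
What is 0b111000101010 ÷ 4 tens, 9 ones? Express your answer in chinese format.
Convert 0b111000101010 (binary) → 2048 + 1024 + 512 + 32 + 8 + 2 = 3626 (decimal)
Convert 4 tens, 9 ones (place-value notation) → 4×10 + 9 = 49 (decimal)
Compute 3626 ÷ 49 = 74
Convert 74 (decimal) → 74 = 7×10 + 4 → 七十四 (Chinese numeral)
七十四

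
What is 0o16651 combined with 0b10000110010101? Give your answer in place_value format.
Convert 0o16651 (octal) → 1×4096 + 6×512 + 6×64 + 5×8 + 1 = 7593 (decimal)
Convert 0b10000110010101 (binary) → 8192 + 256 + 128 + 16 + 4 + 1 = 8597 (decimal)
Compute 7593 + 8597 = 16190
Convert 16190 (decimal) → 16190 = 16×1000 + 1×100 + 9×10 → 16 thousands, 1 hundred, 9 tens (place-value notation)
16 thousands, 1 hundred, 9 tens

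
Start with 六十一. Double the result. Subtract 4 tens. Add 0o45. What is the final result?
Convert 六十一 (Chinese numeral) → 6×10 + 1 = 61 (decimal)
Start: 61
61 × 2 = 122
Convert 4 tens (place-value notation) → 4×10 = 40 (decimal)
122 - 40 = 82
Convert 0o45 (octal) → 4×8 + 5 = 37 (decimal)
82 + 37 = 119
119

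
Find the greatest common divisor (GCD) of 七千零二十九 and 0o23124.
Convert 七千零二十九 (Chinese numeral) → 7×1000 + 2×10 + 9 = 7029 (decimal)
Convert 0o23124 (octal) → 2×4096 + 3×512 + 1×64 + 2×8 + 4 = 9812 (decimal)
Compute gcd(7029, 9812) = 11
11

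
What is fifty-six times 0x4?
Convert fifty-six (English words) → 56 (decimal)
Convert 0x4 (hexadecimal) → 4 (decimal)
Compute 56 × 4 = 224
224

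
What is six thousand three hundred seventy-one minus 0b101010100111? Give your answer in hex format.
Convert six thousand three hundred seventy-one (English words) → 6×1000 + 3×100 + 71 = 6371 (decimal)
Convert 0b101010100111 (binary) → 2048 + 512 + 128 + 32 + 4 + 2 + 1 = 2727 (decimal)
Compute 6371 - 2727 = 3644
Convert 3644 (decimal) → 3644 = 14×256 + 3×16 + 12 → 0xE3C (hexadecimal)
0xE3C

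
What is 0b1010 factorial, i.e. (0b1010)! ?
Convert 0b1010 (binary) → 8 + 2 = 10 (decimal)
Compute 10! = 3628800
3628800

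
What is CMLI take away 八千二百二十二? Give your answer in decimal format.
Convert CMLI (Roman numeral) → 900 + 50 + 1 = 951 (decimal)
Convert 八千二百二十二 (Chinese numeral) → 8×1000 + 2×100 + 2×10 + 2 = 8222 (decimal)
Compute 951 - 8222 = -7271
-7271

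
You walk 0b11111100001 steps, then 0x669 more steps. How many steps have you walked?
Convert 0b11111100001 (binary) → 1024 + 512 + 256 + 128 + 64 + 32 + 1 = 2017 (decimal)
Convert 0x669 (hexadecimal) → 6×256 + 6×16 + 9 = 1641 (decimal)
Compute 2017 + 1641 = 3658
3658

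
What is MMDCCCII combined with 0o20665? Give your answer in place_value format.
Convert MMDCCCII (Roman numeral) → 1000 + 1000 + 500 + 100 + 100 + 100 + 1 + 1 = 2802 (decimal)
Convert 0o20665 (octal) → 2×4096 + 6×64 + 6×8 + 5 = 8629 (decimal)
Compute 2802 + 8629 = 11431
Convert 11431 (decimal) → 11431 = 11×1000 + 4×100 + 3×10 + 1 → 11 thousands, 4 hundreds, 3 tens, 1 one (place-value notation)
11 thousands, 4 hundreds, 3 tens, 1 one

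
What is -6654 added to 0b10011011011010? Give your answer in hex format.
Convert 0b10011011011010 (binary) → 8192 + 1024 + 512 + 128 + 64 + 16 + 8 + 2 = 9946 (decimal)
Compute -6654 + 9946 = 3292
Convert 3292 (decimal) → 3292 = 12×256 + 13×16 + 12 → 0xCDC (hexadecimal)
0xCDC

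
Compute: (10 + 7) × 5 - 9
Parentheses first: 10 + 7 = 17
Multiply: 17 × 5 = 85
Subtract: 85 - 9 = 76
76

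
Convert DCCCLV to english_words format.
Convert DCCCLV (Roman numeral) → 500 + 100 + 100 + 100 + 50 + 5 = 855 (decimal)
Convert 855 (decimal) → 855 = 8×100 + 55 → eight hundred fifty-five (English words)
eight hundred fifty-five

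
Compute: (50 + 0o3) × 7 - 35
Convert 0o3 (octal) → 3 (decimal)
Expression in decimal: (50 + 3) × 7 - 35
Parentheses first: 50 + 3 = 53
Multiply: 53 × 7 = 371
Subtract: 371 - 35 = 336
336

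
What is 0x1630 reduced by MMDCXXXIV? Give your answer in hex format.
Convert 0x1630 (hexadecimal) → 1×4096 + 6×256 + 3×16 = 5680 (decimal)
Convert MMDCXXXIV (Roman numeral) → 1000 + 1000 + 500 + 100 + 10 + 10 + 10 + 4 = 2634 (decimal)
Compute 5680 - 2634 = 3046
Convert 3046 (decimal) → 3046 = 11×256 + 14×16 + 6 → 0xBE6 (hexadecimal)
0xBE6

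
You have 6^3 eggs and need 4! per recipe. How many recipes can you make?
Convert 6^3 (power) → 216 (decimal)
Convert 4! (factorial) → 24 (decimal)
Compute 216 ÷ 24 = 9
9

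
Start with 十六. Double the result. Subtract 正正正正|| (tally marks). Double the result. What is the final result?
Convert 十六 (Chinese numeral) → 1×10 + 6 = 16 (decimal)
Start: 16
16 × 2 = 32
Convert 正正正正|| (tally marks) → 5 + 5 + 5 + 5 + 2 = 22 (decimal)
32 - 22 = 10
10 × 2 = 20
20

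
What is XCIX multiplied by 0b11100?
Convert XCIX (Roman numeral) → 90 + 9 = 99 (decimal)
Convert 0b11100 (binary) → 16 + 8 + 4 = 28 (decimal)
Compute 99 × 28 = 2772
2772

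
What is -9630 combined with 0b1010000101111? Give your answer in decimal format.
Convert 0b1010000101111 (binary) → 4096 + 1024 + 32 + 8 + 4 + 2 + 1 = 5167 (decimal)
Compute -9630 + 5167 = -4463
-4463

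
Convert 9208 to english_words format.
Convert 9208 (decimal) → 9208 = 9×1000 + 2×100 + 8 → nine thousand two hundred eight (English words)
nine thousand two hundred eight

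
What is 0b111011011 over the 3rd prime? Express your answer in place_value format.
Convert 0b111011011 (binary) → 256 + 128 + 64 + 16 + 8 + 2 + 1 = 475 (decimal)
Convert the 3rd prime (prime index) → 5 (decimal)
Compute 475 ÷ 5 = 95
Convert 95 (decimal) → 95 = 9×10 + 5 → 9 tens, 5 ones (place-value notation)
9 tens, 5 ones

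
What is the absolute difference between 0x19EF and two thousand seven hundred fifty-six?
Convert 0x19EF (hexadecimal) → 1×4096 + 9×256 + 14×16 + 15 = 6639 (decimal)
Convert two thousand seven hundred fifty-six (English words) → 2×1000 + 7×100 + 56 = 2756 (decimal)
Compute |6639 - 2756| = 3883
3883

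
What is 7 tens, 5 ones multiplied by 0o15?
Convert 7 tens, 5 ones (place-value notation) → 7×10 + 5 = 75 (decimal)
Convert 0o15 (octal) → 1×8 + 5 = 13 (decimal)
Compute 75 × 13 = 975
975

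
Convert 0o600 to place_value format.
Convert 0o600 (octal) → 6×64 = 384 (decimal)
Convert 384 (decimal) → 384 = 3×100 + 8×10 + 4 → 3 hundreds, 8 tens, 4 ones (place-value notation)
3 hundreds, 8 tens, 4 ones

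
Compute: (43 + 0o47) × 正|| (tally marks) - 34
Convert 0o47 (octal) → 4×8 + 7 = 39 (decimal)
Convert 正|| (tally marks) → 5 + 2 = 7 (decimal)
Expression in decimal: (43 + 39) × 7 - 34
Parentheses first: 43 + 39 = 82
Multiply: 82 × 7 = 574
Subtract: 574 - 34 = 540
540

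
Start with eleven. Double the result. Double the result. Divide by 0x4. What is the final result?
Convert eleven (English words) → 11 (decimal)
Start: 11
11 × 2 = 22
22 × 2 = 44
Convert 0x4 (hexadecimal) → 4 (decimal)
44 ÷ 4 = 11
11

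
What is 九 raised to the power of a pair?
Convert 九 (Chinese numeral) → 9 (decimal)
Convert a pair (colloquial) → 2 (decimal)
Compute 9 ^ 2 = 81
81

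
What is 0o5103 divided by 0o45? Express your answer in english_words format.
Convert 0o5103 (octal) → 5×512 + 1×64 + 3 = 2627 (decimal)
Convert 0o45 (octal) → 4×8 + 5 = 37 (decimal)
Compute 2627 ÷ 37 = 71
Convert 71 (decimal) → seventy-one (English words)
seventy-one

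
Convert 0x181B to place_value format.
Convert 0x181B (hexadecimal) → 1×4096 + 8×256 + 1×16 + 11 = 6171 (decimal)
Convert 6171 (decimal) → 6171 = 6×1000 + 1×100 + 7×10 + 1 → 6 thousands, 1 hundred, 7 tens, 1 one (place-value notation)
6 thousands, 1 hundred, 7 tens, 1 one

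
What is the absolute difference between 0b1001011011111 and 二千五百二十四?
Convert 0b1001011011111 (binary) → 4096 + 512 + 128 + 64 + 16 + 8 + 4 + 2 + 1 = 4831 (decimal)
Convert 二千五百二十四 (Chinese numeral) → 2×1000 + 5×100 + 2×10 + 4 = 2524 (decimal)
Compute |4831 - 2524| = 2307
2307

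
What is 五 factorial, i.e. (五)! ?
Convert 五 (Chinese numeral) → 5 (decimal)
Compute 5! = 120
120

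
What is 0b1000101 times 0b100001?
Convert 0b1000101 (binary) → 64 + 4 + 1 = 69 (decimal)
Convert 0b100001 (binary) → 32 + 1 = 33 (decimal)
Compute 69 × 33 = 2277
2277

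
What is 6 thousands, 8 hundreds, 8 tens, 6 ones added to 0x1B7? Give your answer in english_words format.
Convert 6 thousands, 8 hundreds, 8 tens, 6 ones (place-value notation) → 6×1000 + 8×100 + 8×10 + 6 = 6886 (decimal)
Convert 0x1B7 (hexadecimal) → 1×256 + 11×16 + 7 = 439 (decimal)
Compute 6886 + 439 = 7325
Convert 7325 (decimal) → 7325 = 7×1000 + 3×100 + 25 → seven thousand three hundred twenty-five (English words)
seven thousand three hundred twenty-five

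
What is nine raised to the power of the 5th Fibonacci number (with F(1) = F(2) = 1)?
Convert nine (English words) → 9 (decimal)
Convert the 5th Fibonacci number (with F(1) = F(2) = 1) (Fibonacci index) → 1, 1, 2, 3, 5 → 5 (decimal)
Compute 9 ^ 5 = 59049
59049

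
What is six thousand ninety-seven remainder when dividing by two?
Convert six thousand ninety-seven (English words) → 6×1000 + 97 = 6097 (decimal)
Convert two (English words) → 2 (decimal)
Compute 6097 mod 2 = 1
1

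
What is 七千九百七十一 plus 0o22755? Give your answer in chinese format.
Convert 七千九百七十一 (Chinese numeral) → 7×1000 + 9×100 + 7×10 + 1 = 7971 (decimal)
Convert 0o22755 (octal) → 2×4096 + 2×512 + 7×64 + 5×8 + 5 = 9709 (decimal)
Compute 7971 + 9709 = 17680
Convert 17680 (decimal) → 17680 = 1×10000 + 7×1000 + 6×100 + 8×10 → 一万七千六百八十 (Chinese numeral)
一万七千六百八十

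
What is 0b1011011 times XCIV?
Convert 0b1011011 (binary) → 64 + 16 + 8 + 2 + 1 = 91 (decimal)
Convert XCIV (Roman numeral) → 90 + 4 = 94 (decimal)
Compute 91 × 94 = 8554
8554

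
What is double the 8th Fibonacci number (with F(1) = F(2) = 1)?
The 8th Fibonacci number (with F(1) = F(2) = 1): 1, 1, 2, 3, 5, 8, 13, 21 → 21
Compute 21 × 2 = 42
42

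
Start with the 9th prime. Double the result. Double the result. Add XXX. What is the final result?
Convert the 9th prime (prime index) → 23 (decimal)
Start: 23
23 × 2 = 46
46 × 2 = 92
Convert XXX (Roman numeral) → 10 + 10 + 10 = 30 (decimal)
92 + 30 = 122
122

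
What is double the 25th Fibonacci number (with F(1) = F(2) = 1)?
The 25th Fibonacci number (with F(1) = F(2) = 1) = 75025
Compute 75025 × 2 = 150050
150050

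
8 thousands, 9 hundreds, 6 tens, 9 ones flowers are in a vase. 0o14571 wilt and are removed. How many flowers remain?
Convert 8 thousands, 9 hundreds, 6 tens, 9 ones (place-value notation) → 8×1000 + 9×100 + 6×10 + 9 = 8969 (decimal)
Convert 0o14571 (octal) → 1×4096 + 4×512 + 5×64 + 7×8 + 1 = 6521 (decimal)
Compute 8969 - 6521 = 2448
2448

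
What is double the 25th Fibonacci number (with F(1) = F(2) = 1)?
The 25th Fibonacci number (with F(1) = F(2) = 1) = 75025
Compute 75025 × 2 = 150050
150050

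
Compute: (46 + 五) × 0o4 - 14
Convert 五 (Chinese numeral) → 5 (decimal)
Convert 0o4 (octal) → 4 (decimal)
Expression in decimal: (46 + 5) × 4 - 14
Parentheses first: 46 + 5 = 51
Multiply: 51 × 4 = 204
Subtract: 204 - 14 = 190
190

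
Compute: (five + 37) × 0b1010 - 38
Convert five (English words) → 5 (decimal)
Convert 0b1010 (binary) → 8 + 2 = 10 (decimal)
Expression in decimal: (5 + 37) × 10 - 38
Parentheses first: 5 + 37 = 42
Multiply: 42 × 10 = 420
Subtract: 420 - 38 = 382
382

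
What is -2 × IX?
Convert IX (Roman numeral) → 9 (decimal)
Compute -2 × 9 = -18
-18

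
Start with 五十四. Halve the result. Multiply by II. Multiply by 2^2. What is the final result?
Convert 五十四 (Chinese numeral) → 5×10 + 4 = 54 (decimal)
Start: 54
54 ÷ 2 = 27
Convert II (Roman numeral) → 1 + 1 = 2 (decimal)
27 × 2 = 54
Convert 2^2 (power) → 4 (decimal)
54 × 4 = 216
216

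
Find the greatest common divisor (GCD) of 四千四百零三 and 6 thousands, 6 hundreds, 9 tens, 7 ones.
Convert 四千四百零三 (Chinese numeral) → 4×1000 + 4×100 + 3 = 4403 (decimal)
Convert 6 thousands, 6 hundreds, 9 tens, 7 ones (place-value notation) → 6×1000 + 6×100 + 9×10 + 7 = 6697 (decimal)
Compute gcd(4403, 6697) = 37
37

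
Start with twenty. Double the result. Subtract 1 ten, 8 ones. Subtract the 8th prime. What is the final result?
Convert twenty (English words) → 20 (decimal)
Start: 20
20 × 2 = 40
Convert 1 ten, 8 ones (place-value notation) → 1×10 + 8 = 18 (decimal)
40 - 18 = 22
Convert the 8th prime (prime index) → 19 (decimal)
22 - 19 = 3
3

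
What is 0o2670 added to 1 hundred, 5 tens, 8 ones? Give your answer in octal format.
Convert 0o2670 (octal) → 2×512 + 6×64 + 7×8 = 1464 (decimal)
Convert 1 hundred, 5 tens, 8 ones (place-value notation) → 1×100 + 5×10 + 8 = 158 (decimal)
Compute 1464 + 158 = 1622
Convert 1622 (decimal) → 1622 = 3×512 + 1×64 + 2×8 + 6 → 0o3126 (octal)
0o3126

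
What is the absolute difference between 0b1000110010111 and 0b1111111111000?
Convert 0b1000110010111 (binary) → 4096 + 256 + 128 + 16 + 4 + 2 + 1 = 4503 (decimal)
Convert 0b1111111111000 (binary) → 4096 + 2048 + 1024 + 512 + 256 + 128 + 64 + 32 + 16 + 8 = 8184 (decimal)
Compute |4503 - 8184| = 3681
3681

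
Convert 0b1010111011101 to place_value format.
Convert 0b1010111011101 (binary) → 4096 + 1024 + 256 + 128 + 64 + 16 + 8 + 4 + 1 = 5597 (decimal)
Convert 5597 (decimal) → 5597 = 5×1000 + 5×100 + 9×10 + 7 → 5 thousands, 5 hundreds, 9 tens, 7 ones (place-value notation)
5 thousands, 5 hundreds, 9 tens, 7 ones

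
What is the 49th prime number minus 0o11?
The 49th prime number = 227
Convert 0o11 (octal) → 1×8 + 1 = 9 (decimal)
Compute 227 - 9 = 218
218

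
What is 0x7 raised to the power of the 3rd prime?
Convert 0x7 (hexadecimal) → 7 (decimal)
Convert the 3rd prime (prime index) → 5 (decimal)
Compute 7 ^ 5 = 16807
16807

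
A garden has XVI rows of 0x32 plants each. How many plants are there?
Convert 0x32 (hexadecimal) → 3×16 + 2 = 50 (decimal)
Convert XVI (Roman numeral) → 10 + 5 + 1 = 16 (decimal)
Compute 50 × 16 = 800
800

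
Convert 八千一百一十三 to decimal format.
Convert 八千一百一十三 (Chinese numeral) → 8×1000 + 1×100 + 1×10 + 3 = 8113 (decimal)
8113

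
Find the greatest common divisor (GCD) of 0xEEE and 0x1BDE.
Convert 0xEEE (hexadecimal) → 14×256 + 14×16 + 14 = 3822 (decimal)
Convert 0x1BDE (hexadecimal) → 1×4096 + 11×256 + 13×16 + 14 = 7134 (decimal)
Compute gcd(3822, 7134) = 6
6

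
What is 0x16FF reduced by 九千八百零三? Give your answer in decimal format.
Convert 0x16FF (hexadecimal) → 1×4096 + 6×256 + 15×16 + 15 = 5887 (decimal)
Convert 九千八百零三 (Chinese numeral) → 9×1000 + 8×100 + 3 = 9803 (decimal)
Compute 5887 - 9803 = -3916
-3916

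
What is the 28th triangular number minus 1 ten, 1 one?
The 28th triangular number = 28×29/2 = 406
Convert 1 ten, 1 one (place-value notation) → 1×10 + 1 = 11 (decimal)
Compute 406 - 11 = 395
395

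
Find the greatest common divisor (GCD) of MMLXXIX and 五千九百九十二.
Convert MMLXXIX (Roman numeral) → 1000 + 1000 + 50 + 10 + 10 + 9 = 2079 (decimal)
Convert 五千九百九十二 (Chinese numeral) → 5×1000 + 9×100 + 9×10 + 2 = 5992 (decimal)
Compute gcd(2079, 5992) = 7
7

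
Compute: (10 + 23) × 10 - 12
Parentheses first: 10 + 23 = 33
Multiply: 33 × 10 = 330
Subtract: 330 - 12 = 318
318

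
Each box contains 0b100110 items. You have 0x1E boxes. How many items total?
Convert 0b100110 (binary) → 32 + 4 + 2 = 38 (decimal)
Convert 0x1E (hexadecimal) → 1×16 + 14 = 30 (decimal)
Compute 38 × 30 = 1140
1140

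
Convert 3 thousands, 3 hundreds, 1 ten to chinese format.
Convert 3 thousands, 3 hundreds, 1 ten (place-value notation) → 3×1000 + 3×100 + 1×10 = 3310 (decimal)
Convert 3310 (decimal) → 3310 = 3×1000 + 3×100 + 1×10 → 三千三百一十 (Chinese numeral)
三千三百一十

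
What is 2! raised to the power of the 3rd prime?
Convert 2! (factorial) → 2 (decimal)
Convert the 3rd prime (prime index) → 5 (decimal)
Compute 2 ^ 5 = 32
32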